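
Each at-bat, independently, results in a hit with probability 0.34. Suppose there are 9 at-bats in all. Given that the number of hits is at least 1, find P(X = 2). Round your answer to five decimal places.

0.23255

X ~ Binomial(9, 0.34). Want P(X=2 | X≥1) = P(X=2) / P(X≥1).
P(X=2) = C(9,2)·0.34^2·0.66^7 = 0.2270220
P(X≥1) = 1 − 0.0237627 = 0.9762373
Ratio = 0.2270220 / 0.9762373 = 0.2325479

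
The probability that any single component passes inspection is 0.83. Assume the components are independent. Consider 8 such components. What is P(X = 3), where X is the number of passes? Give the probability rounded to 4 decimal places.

0.0045

X ~ Binomial(n=8, p=0.83).
P(X=3) = C(8,3) · p^3 · (1−p)^5
= 56 · 0.57179 · 0.00014199 = 0.004546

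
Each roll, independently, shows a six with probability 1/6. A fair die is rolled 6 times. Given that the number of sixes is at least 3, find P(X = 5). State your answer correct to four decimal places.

0.0103

X ~ Binomial(6, 0.166667). Want P(X=5 | X≥3) = P(X=5) / P(X≥3).
P(X=5) = C(6,5)·0.166667^5·0.833333^1 = 0.000643
P(X≥3) = 1 − 0.334898 − 0.401878 − 0.200939 = 0.062286
Ratio = 0.000643 / 0.062286 = 0.010323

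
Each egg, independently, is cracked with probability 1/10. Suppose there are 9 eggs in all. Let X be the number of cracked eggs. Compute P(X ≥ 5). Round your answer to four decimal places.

0.0009

X ~ Binomial(9, 0.10); P(X ≥ 5) = Σ C(9,k) p^k (1−p)^(9−k) over k:
  k=5: C(9,5)·0.10^5·0.90^4 = 0.000827
  k=6: C(9,6)·0.10^6·0.90^3 = 0.000061
  k=7: C(9,7)·0.10^7·0.90^2 = 0.000003
  k=8: C(9,8)·0.10^8·0.90^1 = 0.000000
  k=9: C(9,9)·0.10^9·0.90^0 = 0.000000
Total = 0.000891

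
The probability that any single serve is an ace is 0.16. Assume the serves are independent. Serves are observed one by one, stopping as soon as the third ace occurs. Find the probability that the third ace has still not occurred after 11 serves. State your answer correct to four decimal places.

Needing more than 11 serves ⇔ fewer than 3 successes in the first 11. With X ~ Binomial(11, 0.16), P(Y > 11) = P(X ≤ 2).
  k=0: C(11,0)·0.16^0·0.84^11 = 0.146917
  k=1: C(11,1)·0.16^1·0.84^10 = 0.307826
  k=2: C(11,2)·0.16^2·0.84^9 = 0.293168
P(X ≤ 2) = 0.747911

0.7479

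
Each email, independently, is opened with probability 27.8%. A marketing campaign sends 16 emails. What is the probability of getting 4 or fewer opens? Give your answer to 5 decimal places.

X ~ Binomial(16, 0.278); P(X ≤ 4) = Σ C(16,k) p^k (1−p)^(16−k) over k:
  k=0: C(16,0)·0.278^0·0.722^16 = 0.0054525
  k=1: C(16,1)·0.278^1·0.722^15 = 0.0335910
  k=2: C(16,2)·0.278^2·0.722^14 = 0.0970044
  k=3: C(16,3)·0.278^3·0.722^13 = 0.1743034
  k=4: C(16,4)·0.278^4·0.722^12 = 0.2181207
Total = 0.5284721

0.52847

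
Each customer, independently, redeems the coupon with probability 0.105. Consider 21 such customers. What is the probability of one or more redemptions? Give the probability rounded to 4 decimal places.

0.9027

P(at least one) = 1 − P(none) = 1 − (1 − 0.105)^21
= 1 − 0.097338 = 0.902662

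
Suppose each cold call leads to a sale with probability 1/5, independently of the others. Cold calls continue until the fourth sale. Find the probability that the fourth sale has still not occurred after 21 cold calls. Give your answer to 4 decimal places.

0.3704

Needing more than 21 cold calls ⇔ fewer than 4 successes in the first 21. With X ~ Binomial(21, 0.20), P(Y > 21) = P(X ≤ 3).
  k=0: C(21,0)·0.20^0·0.80^21 = 0.009223
  k=1: C(21,1)·0.20^1·0.80^20 = 0.048423
  k=2: C(21,2)·0.20^2·0.80^19 = 0.121057
  k=3: C(21,3)·0.20^3·0.80^18 = 0.191673
P(X ≤ 3) = 0.370376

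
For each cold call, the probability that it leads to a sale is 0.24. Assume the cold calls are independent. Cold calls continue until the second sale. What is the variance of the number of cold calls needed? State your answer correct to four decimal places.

26.3889

Y = total cold calls until the second success; negative binomial with r=2, p=0.24.
Var(Y) = r(1−p)/p² = 2·0.76 / 0.24² = 26.388889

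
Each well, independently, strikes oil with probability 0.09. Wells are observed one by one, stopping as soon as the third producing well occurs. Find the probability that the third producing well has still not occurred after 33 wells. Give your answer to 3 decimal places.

Needing more than 33 wells ⇔ fewer than 3 successes in the first 33. With X ~ Binomial(33, 0.09), P(Y > 33) = P(X ≤ 2).
  k=0: C(33,0)·0.09^0·0.91^33 = 0.04450
  k=1: C(33,1)·0.09^1·0.91^32 = 0.14524
  k=2: C(33,2)·0.09^2·0.91^31 = 0.22983
P(X ≤ 2) = 0.41957

0.420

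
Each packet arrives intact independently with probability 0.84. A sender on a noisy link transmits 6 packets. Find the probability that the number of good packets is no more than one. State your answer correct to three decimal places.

0.001

X ~ Binomial(6, 0.84); P(X ≤ 1) = Σ C(6,k) p^k (1−p)^(6−k) over k:
  k=0: C(6,0)·0.84^0·0.16^6 = 0.00002
  k=1: C(6,1)·0.84^1·0.16^5 = 0.00053
Total = 0.00055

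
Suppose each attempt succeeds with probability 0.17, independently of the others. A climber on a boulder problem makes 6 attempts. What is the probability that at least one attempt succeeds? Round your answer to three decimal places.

0.673

P(at least one) = 1 − P(none) = 1 − (1 − 0.17)^6
= 1 − 0.32694 = 0.67306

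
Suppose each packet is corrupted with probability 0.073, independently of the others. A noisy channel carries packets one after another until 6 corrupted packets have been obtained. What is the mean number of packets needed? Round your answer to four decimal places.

82.1918

Y = total packets until the sixth success; negative binomial with r=6, p=0.073.
E[Y] = r / p = 6 / 0.073 = 82.191781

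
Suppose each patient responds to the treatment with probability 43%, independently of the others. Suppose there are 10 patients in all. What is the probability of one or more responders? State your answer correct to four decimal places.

P(at least one) = 1 − P(none) = 1 − (1 − 0.43)^10
= 1 − 0.003620 = 0.996380

0.9964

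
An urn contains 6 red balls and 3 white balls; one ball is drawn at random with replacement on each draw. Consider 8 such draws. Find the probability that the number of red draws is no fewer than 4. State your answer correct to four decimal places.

X ~ Binomial(8, 0.666667); P(X ≥ 4) = Σ C(8,k) p^k (1−p)^(8−k) over k:
  k=4: C(8,4)·0.666667^4·0.333333^4 = 0.170706
  k=5: C(8,5)·0.666667^5·0.333333^3 = 0.273129
  k=6: C(8,6)·0.666667^6·0.333333^2 = 0.273129
  k=7: C(8,7)·0.666667^7·0.333333^1 = 0.156074
  k=8: C(8,8)·0.666667^8·0.333333^0 = 0.039018
Total = 0.912056

0.9121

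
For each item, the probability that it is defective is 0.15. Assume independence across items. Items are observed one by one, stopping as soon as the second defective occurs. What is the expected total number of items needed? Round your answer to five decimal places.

13.33333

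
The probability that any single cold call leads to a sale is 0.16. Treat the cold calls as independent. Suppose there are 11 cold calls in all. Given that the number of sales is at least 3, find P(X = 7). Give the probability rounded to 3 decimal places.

X ~ Binomial(11, 0.16). Want P(X=7 | X≥3) = P(X=7) / P(X≥3).
P(X=7) = C(11,7)·0.16^7·0.84^4 = 0.00044
P(X≥3) = 1 − 0.14692 − 0.30783 − 0.29317 = 0.25209
Ratio = 0.00044 / 0.25209 = 0.00175

0.002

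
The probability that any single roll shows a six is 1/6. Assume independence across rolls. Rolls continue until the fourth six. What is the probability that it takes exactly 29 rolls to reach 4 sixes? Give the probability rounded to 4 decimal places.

0.0265

Y = trial on which the fourth success occurs; negative binomial, r=4, p=0.166667.
P(Y=29) = C(28,3) · p^4 · (1−p)^25
= 3276 · 0.0007716 · 0.010483 = 0.026498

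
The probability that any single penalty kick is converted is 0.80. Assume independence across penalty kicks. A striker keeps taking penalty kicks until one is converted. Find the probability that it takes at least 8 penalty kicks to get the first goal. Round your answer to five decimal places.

0.00001

Y = number of penalty kicks to the first success; geometric, p = 0.80.
P(Y > 7) = P(first 7 all fail) = (1−p)^7 = 0.0000128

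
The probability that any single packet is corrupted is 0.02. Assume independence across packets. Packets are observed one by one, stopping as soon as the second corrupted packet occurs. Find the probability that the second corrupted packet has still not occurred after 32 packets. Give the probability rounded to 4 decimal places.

0.8660

Needing more than 32 packets ⇔ fewer than 2 successes in the first 32. With X ~ Binomial(32, 0.02), P(Y > 32) = P(X ≤ 1).
  k=0: C(32,0)·0.02^0·0.98^32 = 0.523883
  k=1: C(32,1)·0.02^1·0.98^31 = 0.342128
P(X ≤ 1) = 0.866011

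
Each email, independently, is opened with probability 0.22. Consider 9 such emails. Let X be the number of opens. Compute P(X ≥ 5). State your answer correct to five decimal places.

X ~ Binomial(9, 0.22); P(X ≥ 5) = Σ C(9,k) p^k (1−p)^(9−k) over k:
  k=5: C(9,5)·0.22^5·0.78^4 = 0.0240360
  k=6: C(9,6)·0.22^6·0.78^3 = 0.0045196
  k=7: C(9,7)·0.22^7·0.78^2 = 0.0005463
  k=8: C(9,8)·0.22^8·0.78^1 = 0.0000385
  k=9: C(9,9)·0.22^9·0.78^0 = 0.0000012
Total = 0.0291417

0.02914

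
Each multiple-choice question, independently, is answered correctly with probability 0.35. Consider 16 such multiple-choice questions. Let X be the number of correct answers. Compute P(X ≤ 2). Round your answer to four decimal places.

X ~ Binomial(16, 0.35); P(X ≤ 2) = Σ C(16,k) p^k (1−p)^(16−k) over k:
  k=0: C(16,0)·0.35^0·0.65^16 = 0.001015
  k=1: C(16,1)·0.35^1·0.65^15 = 0.008748
  k=2: C(16,2)·0.35^2·0.65^14 = 0.035327
Total = 0.045090

0.0451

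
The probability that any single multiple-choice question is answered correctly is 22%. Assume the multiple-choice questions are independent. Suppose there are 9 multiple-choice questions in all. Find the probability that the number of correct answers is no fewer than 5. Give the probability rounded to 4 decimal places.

X ~ Binomial(9, 0.22); P(X ≥ 5) = Σ C(9,k) p^k (1−p)^(9−k) over k:
  k=5: C(9,5)·0.22^5·0.78^4 = 0.024036
  k=6: C(9,6)·0.22^6·0.78^3 = 0.004520
  k=7: C(9,7)·0.22^7·0.78^2 = 0.000546
  k=8: C(9,8)·0.22^8·0.78^1 = 0.000039
  k=9: C(9,9)·0.22^9·0.78^0 = 0.000001
Total = 0.029142

0.0291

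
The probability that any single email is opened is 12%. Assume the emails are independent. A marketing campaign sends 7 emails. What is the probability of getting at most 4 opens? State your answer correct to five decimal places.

0.99958

X ~ Binomial(7, 0.12); P(X ≤ 4) = Σ C(7,k) p^k (1−p)^(7−k) over k:
  k=0: C(7,0)·0.12^0·0.88^7 = 0.4086756
  k=1: C(7,1)·0.12^1·0.88^6 = 0.3900994
  k=2: C(7,2)·0.12^2·0.88^5 = 0.1595861
  k=3: C(7,3)·0.12^3·0.88^4 = 0.0362696
  k=4: C(7,4)·0.12^4·0.88^3 = 0.0049459
Total = 0.9995766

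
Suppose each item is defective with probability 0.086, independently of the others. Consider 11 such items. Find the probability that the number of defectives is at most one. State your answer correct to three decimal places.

0.757

X ~ Binomial(11, 0.086); P(X ≤ 1) = Σ C(11,k) p^k (1−p)^(11−k) over k:
  k=0: C(11,0)·0.086^0·0.914^11 = 0.37188
  k=1: C(11,1)·0.086^1·0.914^10 = 0.38490
Total = 0.75679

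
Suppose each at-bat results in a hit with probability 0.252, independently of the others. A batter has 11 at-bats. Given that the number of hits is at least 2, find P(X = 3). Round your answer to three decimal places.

0.321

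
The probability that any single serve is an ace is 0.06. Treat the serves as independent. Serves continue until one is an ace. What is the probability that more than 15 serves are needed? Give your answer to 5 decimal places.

0.39529

Y = number of serves to the first success; geometric, p = 0.06.
P(Y > 15) = P(first 15 all fail) = (1−p)^15 = 0.3952918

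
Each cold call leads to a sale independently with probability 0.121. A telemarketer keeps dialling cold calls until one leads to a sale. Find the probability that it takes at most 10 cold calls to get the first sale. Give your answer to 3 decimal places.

Y = number of cold calls to the first success; geometric, p = 0.121.
P(Y ≤ 10) = 1 − (1−p)^10 = 1 − 0.27535 = 0.72465

0.725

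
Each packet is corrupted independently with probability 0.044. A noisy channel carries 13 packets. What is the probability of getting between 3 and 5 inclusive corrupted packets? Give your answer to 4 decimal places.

0.0175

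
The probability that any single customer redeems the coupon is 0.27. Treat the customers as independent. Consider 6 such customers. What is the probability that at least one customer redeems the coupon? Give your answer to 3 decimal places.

0.849

P(at least one) = 1 − P(none) = 1 − (1 − 0.27)^6
= 1 − 0.15133 = 0.84867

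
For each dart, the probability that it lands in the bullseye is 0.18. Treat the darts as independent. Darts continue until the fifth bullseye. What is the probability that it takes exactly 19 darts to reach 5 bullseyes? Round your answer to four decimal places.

Y = trial on which the fifth success occurs; negative binomial, r=5, p=0.18.
P(Y=19) = C(18,4) · p^5 · (1−p)^14
= 3060 · 0.00018896 · 0.062143 = 0.035932

0.0359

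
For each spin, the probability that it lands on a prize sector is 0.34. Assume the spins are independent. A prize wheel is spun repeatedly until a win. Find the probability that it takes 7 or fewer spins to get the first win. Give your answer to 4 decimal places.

Y = number of spins to the first success; geometric, p = 0.34.
P(Y ≤ 7) = 1 − (1−p)^7 = 1 − 0.054552 = 0.945448

0.9454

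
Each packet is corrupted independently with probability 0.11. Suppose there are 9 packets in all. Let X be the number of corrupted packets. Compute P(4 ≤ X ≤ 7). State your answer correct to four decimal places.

X ~ Binomial(9, 0.11); P(4 ≤ X ≤ 7) = Σ C(9,k) p^k (1−p)^(9−k) over k:
  k=4: C(9,4)·0.11^4·0.89^5 = 0.010301
  k=5: C(9,5)·0.11^5·0.89^4 = 0.001273
  k=6: C(9,6)·0.11^6·0.89^3 = 0.000105
  k=7: C(9,7)·0.11^7·0.89^2 = 0.000006
Total = 0.011685

0.0117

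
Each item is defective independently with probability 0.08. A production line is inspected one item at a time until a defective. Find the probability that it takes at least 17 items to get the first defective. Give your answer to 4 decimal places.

0.2634

Y = number of items to the first success; geometric, p = 0.08.
P(Y > 16) = P(first 16 all fail) = (1−p)^16 = 0.263394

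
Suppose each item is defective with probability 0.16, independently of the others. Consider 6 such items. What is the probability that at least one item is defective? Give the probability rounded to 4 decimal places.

0.6487

P(at least one) = 1 − P(none) = 1 − (1 − 0.16)^6
= 1 − 0.351298 = 0.648702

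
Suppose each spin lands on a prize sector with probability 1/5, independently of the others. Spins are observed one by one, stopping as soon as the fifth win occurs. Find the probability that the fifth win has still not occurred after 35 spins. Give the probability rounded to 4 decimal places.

Needing more than 35 spins ⇔ fewer than 5 successes in the first 35. With X ~ Binomial(35, 0.20), P(Y > 35) = P(X ≤ 4).
  k=0: C(35,0)·0.20^0·0.80^35 = 0.000406
  k=1: C(35,1)·0.20^1·0.80^34 = 0.003549
  k=2: C(35,2)·0.20^2·0.80^33 = 0.015085
  k=3: C(35,3)·0.20^3·0.80^32 = 0.041484
  k=4: C(35,4)·0.20^4·0.80^31 = 0.082968
P(X ≤ 4) = 0.143492

0.1435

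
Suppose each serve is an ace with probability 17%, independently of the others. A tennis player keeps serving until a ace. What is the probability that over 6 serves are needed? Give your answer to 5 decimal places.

0.32694

Y = number of serves to the first success; geometric, p = 0.17.
P(Y > 6) = P(first 6 all fail) = (1−p)^6 = 0.3269404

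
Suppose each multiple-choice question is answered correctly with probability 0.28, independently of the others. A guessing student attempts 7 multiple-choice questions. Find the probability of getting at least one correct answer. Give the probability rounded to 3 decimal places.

P(at least one) = 1 − P(none) = 1 − (1 − 0.28)^7
= 1 − 0.10031 = 0.89969

0.900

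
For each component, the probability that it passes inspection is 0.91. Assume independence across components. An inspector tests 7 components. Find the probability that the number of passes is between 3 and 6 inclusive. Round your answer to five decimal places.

0.48313

X ~ Binomial(7, 0.91); P(3 ≤ X ≤ 6) = Σ C(7,k) p^k (1−p)^(7−k) over k:
  k=3: C(7,3)·0.91^3·0.09^4 = 0.0017305
  k=4: C(7,4)·0.91^4·0.09^3 = 0.0174969
  k=5: C(7,5)·0.91^5·0.09^2 = 0.1061479
  k=6: C(7,6)·0.91^6·0.09^1 = 0.3577576
Total = 0.4831329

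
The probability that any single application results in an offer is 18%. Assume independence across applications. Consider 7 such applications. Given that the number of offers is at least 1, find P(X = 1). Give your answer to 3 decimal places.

0.510

X ~ Binomial(7, 0.18). Want P(X=1 | X≥1) = P(X=1) / P(X≥1).
P(X=1) = C(7,1)·0.18^1·0.82^6 = 0.38305
P(X≥1) = 1 − 0.24929 = 0.75071
Ratio = 0.38305 / 0.75071 = 0.51025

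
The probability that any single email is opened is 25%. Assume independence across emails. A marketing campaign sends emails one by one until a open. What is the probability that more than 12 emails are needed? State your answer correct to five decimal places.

0.03168

Y = number of emails to the first success; geometric, p = 0.25.
P(Y > 12) = P(first 12 all fail) = (1−p)^12 = 0.0316764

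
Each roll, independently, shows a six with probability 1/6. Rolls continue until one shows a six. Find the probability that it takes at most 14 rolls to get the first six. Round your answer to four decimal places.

Y = number of rolls to the first success; geometric, p = 0.166667.
P(Y ≤ 14) = 1 − (1−p)^14 = 1 − 0.077887 = 0.922113

0.9221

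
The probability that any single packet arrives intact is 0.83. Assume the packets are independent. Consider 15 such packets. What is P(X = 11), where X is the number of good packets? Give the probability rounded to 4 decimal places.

X ~ Binomial(n=15, p=0.83).
P(X=11) = C(15,11) · p^11 · (1−p)^4
= 1365 · 0.12878 · 0.00083521 = 0.146821

0.1468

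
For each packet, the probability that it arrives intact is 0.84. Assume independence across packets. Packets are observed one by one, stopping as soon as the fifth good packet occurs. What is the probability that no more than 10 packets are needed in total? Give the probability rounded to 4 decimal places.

Finishing within 10 packets ⇔ at least 5 successes in the first 10. With X ~ Binomial(10, 0.84), P(Y ≤ 10) = 1 − P(X ≤ 4).
  k=0: C(10,0)·0.84^0·0.16^10 = 0.000000
  k=1: C(10,1)·0.84^1·0.16^9 = 0.000001
  k=2: C(10,2)·0.84^2·0.16^8 = 0.000014
  k=3: C(10,3)·0.84^3·0.16^7 = 0.000191
  k=4: C(10,4)·0.84^4·0.16^6 = 0.001754
1 − 0.001959 = 0.998041

0.9980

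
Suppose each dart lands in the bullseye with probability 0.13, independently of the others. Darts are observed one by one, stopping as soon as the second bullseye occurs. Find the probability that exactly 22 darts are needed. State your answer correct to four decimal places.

Y = trial on which the second success occurs; negative binomial, r=2, p=0.13.
P(Y=22) = C(21,1) · p^2 · (1−p)^20
= 21 · 0.0169 · 0.061714 = 0.021902

0.0219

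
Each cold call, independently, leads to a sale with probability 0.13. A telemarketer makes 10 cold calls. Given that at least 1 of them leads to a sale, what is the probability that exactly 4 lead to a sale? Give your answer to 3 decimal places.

0.035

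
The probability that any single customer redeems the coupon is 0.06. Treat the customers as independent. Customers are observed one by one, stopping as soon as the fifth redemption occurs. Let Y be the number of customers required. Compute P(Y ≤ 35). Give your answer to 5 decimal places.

0.05628

Finishing within 35 customers ⇔ at least 5 successes in the first 35. With X ~ Binomial(35, 0.06), P(Y ≤ 35) = 1 − P(X ≤ 4).
  k=0: C(35,0)·0.06^0·0.94^35 = 0.1146766
  k=1: C(35,1)·0.06^1·0.94^34 = 0.2561924
  k=2: C(35,2)·0.06^2·0.94^33 = 0.2779961
  k=3: C(35,3)·0.06^3·0.94^32 = 0.1951887
  k=4: C(35,4)·0.06^4·0.94^31 = 0.0996708
1 − 0.9437247 = 0.0562753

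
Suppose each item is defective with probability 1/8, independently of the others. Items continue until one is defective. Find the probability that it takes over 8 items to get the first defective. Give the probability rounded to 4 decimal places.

Y = number of items to the first success; geometric, p = 0.125.
P(Y > 8) = P(first 8 all fail) = (1−p)^8 = 0.343609

0.3436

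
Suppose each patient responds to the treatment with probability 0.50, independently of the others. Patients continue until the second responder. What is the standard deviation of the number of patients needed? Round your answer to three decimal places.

Y = total patients until the second success; negative binomial with r=2, p=0.50.
SD(Y) = √[r(1−p)/p²] = √(4.00000) = 2.00000

2.000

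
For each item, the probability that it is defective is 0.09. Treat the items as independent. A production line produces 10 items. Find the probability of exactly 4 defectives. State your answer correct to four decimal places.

0.0078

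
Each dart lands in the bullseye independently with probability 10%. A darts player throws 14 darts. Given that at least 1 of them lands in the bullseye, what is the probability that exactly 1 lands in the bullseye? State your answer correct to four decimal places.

0.4614

X ~ Binomial(14, 0.10). Want P(X=1 | X≥1) = P(X=1) / P(X≥1).
P(X=1) = C(14,1)·0.10^1·0.90^13 = 0.355861
P(X≥1) = 1 − 0.228768 = 0.771232
Ratio = 0.355861 / 0.771232 = 0.461419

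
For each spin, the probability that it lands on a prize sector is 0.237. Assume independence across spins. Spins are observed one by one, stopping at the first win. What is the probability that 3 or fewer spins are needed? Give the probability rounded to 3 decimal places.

0.556

Y = number of spins to the first success; geometric, p = 0.237.
P(Y ≤ 3) = 1 − (1−p)^3 = 1 − 0.44419 = 0.55581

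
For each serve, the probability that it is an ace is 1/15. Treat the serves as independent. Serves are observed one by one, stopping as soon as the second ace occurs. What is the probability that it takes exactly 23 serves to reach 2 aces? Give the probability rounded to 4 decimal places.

0.0230

Y = trial on which the second success occurs; negative binomial, r=2, p=0.066667.
P(Y=23) = C(22,1) · p^2 · (1−p)^21
= 22 · 0.0044444 · 0.23484 = 0.022962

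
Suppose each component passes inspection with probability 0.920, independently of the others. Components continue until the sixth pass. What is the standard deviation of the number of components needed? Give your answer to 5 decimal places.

0.75307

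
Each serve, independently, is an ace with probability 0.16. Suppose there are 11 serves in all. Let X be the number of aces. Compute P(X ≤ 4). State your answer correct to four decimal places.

X ~ Binomial(11, 0.16); P(X ≤ 4) = Σ C(11,k) p^k (1−p)^(11−k) over k:
  k=0: C(11,0)·0.16^0·0.84^11 = 0.146917
  k=1: C(11,1)·0.16^1·0.84^10 = 0.307826
  k=2: C(11,2)·0.16^2·0.84^9 = 0.293168
  k=3: C(11,3)·0.16^3·0.84^8 = 0.167524
  k=4: C(11,4)·0.16^4·0.84^7 = 0.063819
Total = 0.979254

0.9793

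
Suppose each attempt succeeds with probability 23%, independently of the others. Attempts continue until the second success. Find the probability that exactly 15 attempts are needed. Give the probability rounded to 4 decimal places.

Y = trial on which the second success occurs; negative binomial, r=2, p=0.23.
P(Y=15) = C(14,1) · p^2 · (1−p)^13
= 14 · 0.0529 · 0.033449 = 0.024772

0.0248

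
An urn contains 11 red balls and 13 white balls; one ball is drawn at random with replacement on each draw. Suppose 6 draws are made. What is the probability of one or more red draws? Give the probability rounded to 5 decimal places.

0.97474

P(at least one) = 1 − P(none) = 1 − (1 − 0.458333)^6
= 1 − 0.0252576 = 0.9747424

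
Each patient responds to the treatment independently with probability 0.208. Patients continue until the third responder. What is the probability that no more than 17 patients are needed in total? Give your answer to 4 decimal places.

Finishing within 17 patients ⇔ at least 3 successes in the first 17. With X ~ Binomial(17, 0.208), P(Y ≤ 17) = 1 − P(X ≤ 2).
  k=0: C(17,0)·0.208^0·0.792^17 = 0.018981
  k=1: C(17,1)·0.208^1·0.792^16 = 0.084745
  k=2: C(17,2)·0.208^2·0.792^15 = 0.178051
1 − 0.281777 = 0.718223

0.7182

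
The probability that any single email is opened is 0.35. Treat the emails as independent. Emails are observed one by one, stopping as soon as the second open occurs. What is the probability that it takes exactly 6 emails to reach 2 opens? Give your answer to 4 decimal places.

0.1093

Y = trial on which the second success occurs; negative binomial, r=2, p=0.35.
P(Y=6) = C(5,1) · p^2 · (1−p)^4
= 5 · 0.1225 · 0.17851 = 0.109335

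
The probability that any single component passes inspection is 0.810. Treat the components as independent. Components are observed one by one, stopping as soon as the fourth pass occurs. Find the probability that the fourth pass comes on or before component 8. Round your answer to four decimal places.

Finishing within 8 components ⇔ at least 4 successes in the first 8. With X ~ Binomial(8, 0.81), P(Y ≤ 8) = 1 − P(X ≤ 3).
  k=0: C(8,0)·0.81^0·0.19^8 = 0.000002
  k=1: C(8,1)·0.81^1·0.19^7 = 0.000058
  k=2: C(8,2)·0.81^2·0.19^6 = 0.000864
  k=3: C(8,3)·0.81^3·0.19^5 = 0.007369
1 − 0.008293 = 0.991707

0.9917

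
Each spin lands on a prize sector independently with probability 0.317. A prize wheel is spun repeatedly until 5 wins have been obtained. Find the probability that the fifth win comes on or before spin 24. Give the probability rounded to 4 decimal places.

Finishing within 24 spins ⇔ at least 5 successes in the first 24. With X ~ Binomial(24, 0.317), P(Y ≤ 24) = 1 − P(X ≤ 4).
  k=0: C(24,0)·0.317^0·0.683^24 = 0.000106
  k=1: C(24,1)·0.317^1·0.683^23 = 0.001183
  k=2: C(24,2)·0.317^2·0.683^22 = 0.006314
  k=3: C(24,3)·0.317^3·0.683^21 = 0.021489
  k=4: C(24,4)·0.317^4·0.683^20 = 0.052363
1 − 0.081455 = 0.918545

0.9185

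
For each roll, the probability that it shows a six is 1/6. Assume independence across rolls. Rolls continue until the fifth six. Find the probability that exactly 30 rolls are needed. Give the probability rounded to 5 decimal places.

0.03202

Y = trial on which the fifth success occurs; negative binomial, r=5, p=0.166667.
P(Y=30) = C(29,4) · p^5 · (1−p)^25
= 23751 · 0.0001286 · 0.010483 = 0.0320180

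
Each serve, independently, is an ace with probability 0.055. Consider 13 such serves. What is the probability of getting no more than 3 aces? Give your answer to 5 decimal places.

X ~ Binomial(13, 0.055); P(X ≤ 3) = Σ C(13,k) p^k (1−p)^(13−k) over k:
  k=0: C(13,0)·0.055^0·0.945^13 = 0.4793067
  k=1: C(13,1)·0.055^1·0.945^12 = 0.3626501
  k=2: C(13,2)·0.055^2·0.945^11 = 0.1266397
  k=3: C(13,3)·0.055^3·0.945^10 = 0.0270254
Total = 0.9956219

0.99562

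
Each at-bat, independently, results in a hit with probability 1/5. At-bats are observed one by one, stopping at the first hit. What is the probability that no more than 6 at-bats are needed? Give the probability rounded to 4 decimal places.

Y = number of at-bats to the first success; geometric, p = 0.20.
P(Y ≤ 6) = 1 − (1−p)^6 = 1 − 0.262144 = 0.737856

0.7379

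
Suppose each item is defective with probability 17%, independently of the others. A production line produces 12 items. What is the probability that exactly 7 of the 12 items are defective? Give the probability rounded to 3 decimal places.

X ~ Binomial(n=12, p=0.17).
P(X=7) = C(12,7) · p^7 · (1−p)^5
= 792 · 4.1034e-06 · 0.3939 = 0.00128

0.001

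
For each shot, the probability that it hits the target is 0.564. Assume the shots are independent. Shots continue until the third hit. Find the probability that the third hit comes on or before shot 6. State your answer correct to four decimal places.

Finishing within 6 shots ⇔ at least 3 successes in the first 6. With X ~ Binomial(6, 0.564), P(Y ≤ 6) = 1 − P(X ≤ 2).
  k=0: C(6,0)·0.564^0·0.436^6 = 0.006869
  k=1: C(6,1)·0.564^1·0.436^5 = 0.053317
  k=2: C(6,2)·0.564^2·0.436^4 = 0.172423
1 − 0.232609 = 0.767391

0.7674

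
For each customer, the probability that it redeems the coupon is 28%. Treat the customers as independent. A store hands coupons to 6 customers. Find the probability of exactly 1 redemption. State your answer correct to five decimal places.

X ~ Binomial(n=6, p=0.28).
P(X=1) = C(6,1) · p^1 · (1−p)^5
= 6 · 0.28 · 0.19349 = 0.3250662

0.32507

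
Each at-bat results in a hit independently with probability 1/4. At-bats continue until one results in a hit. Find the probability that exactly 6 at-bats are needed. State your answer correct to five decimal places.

Geometric (trials to first success), p = 0.25.
P(Y = 6) = (1−p)^5 · p = 0.2373 · 0.25 = 0.0593262

0.05933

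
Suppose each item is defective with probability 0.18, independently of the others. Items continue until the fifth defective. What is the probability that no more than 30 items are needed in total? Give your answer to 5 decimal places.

0.64914

Finishing within 30 items ⇔ at least 5 successes in the first 30. With X ~ Binomial(30, 0.18), P(Y ≤ 30) = 1 − P(X ≤ 4).
  k=0: C(30,0)·0.18^0·0.82^30 = 0.0025967
  k=1: C(30,1)·0.18^1·0.82^29 = 0.0171000
  k=2: C(30,2)·0.18^2·0.82^28 = 0.0544280
  k=3: C(30,3)·0.18^3·0.82^27 = 0.1115110
  k=4: C(30,4)·0.18^4·0.82^26 = 0.1652266
1 − 0.3508622 = 0.6491378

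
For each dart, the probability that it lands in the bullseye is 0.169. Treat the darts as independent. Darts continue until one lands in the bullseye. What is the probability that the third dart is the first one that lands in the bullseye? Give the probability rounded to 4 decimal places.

Geometric (trials to first success), p = 0.169.
P(Y = 3) = (1−p)^2 · p = 0.69056 · 0.169 = 0.116705

0.1167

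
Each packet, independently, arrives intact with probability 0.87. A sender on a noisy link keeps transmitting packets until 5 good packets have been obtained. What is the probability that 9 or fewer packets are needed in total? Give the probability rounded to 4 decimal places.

Finishing within 9 packets ⇔ at least 5 successes in the first 9. With X ~ Binomial(9, 0.87), P(Y ≤ 9) = 1 − P(X ≤ 4).
  k=0: C(9,0)·0.87^0·0.13^9 = 0.000000
  k=1: C(9,1)·0.87^1·0.13^8 = 0.000001
  k=2: C(9,2)·0.87^2·0.13^7 = 0.000017
  k=3: C(9,3)·0.87^3·0.13^6 = 0.000267
  k=4: C(9,4)·0.87^4·0.13^5 = 0.002680
1 − 0.002965 = 0.997035

0.9970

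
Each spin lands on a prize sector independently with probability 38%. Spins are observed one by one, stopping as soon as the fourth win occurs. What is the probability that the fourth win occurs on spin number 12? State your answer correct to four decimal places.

0.0751

Y = trial on which the fourth success occurs; negative binomial, r=4, p=0.38.
P(Y=12) = C(11,3) · p^4 · (1−p)^8
= 165 · 0.020851 · 0.021834 = 0.075119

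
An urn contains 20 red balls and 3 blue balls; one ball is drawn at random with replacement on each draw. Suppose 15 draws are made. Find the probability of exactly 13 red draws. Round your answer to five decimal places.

X ~ Binomial(n=15, p=0.869565).
P(X=13) = C(15,13) · p^13 · (1−p)^2
= 105 · 0.16253 · 0.017013 = 0.2903382

0.29034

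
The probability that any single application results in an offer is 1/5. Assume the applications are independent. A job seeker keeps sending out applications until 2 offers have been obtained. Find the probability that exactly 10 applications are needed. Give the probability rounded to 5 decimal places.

0.06040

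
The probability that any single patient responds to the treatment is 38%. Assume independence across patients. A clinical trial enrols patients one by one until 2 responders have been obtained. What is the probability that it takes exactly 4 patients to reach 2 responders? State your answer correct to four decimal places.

Y = trial on which the second success occurs; negative binomial, r=2, p=0.38.
P(Y=4) = C(3,1) · p^2 · (1−p)^2
= 3 · 0.1444 · 0.3844 = 0.166522

0.1665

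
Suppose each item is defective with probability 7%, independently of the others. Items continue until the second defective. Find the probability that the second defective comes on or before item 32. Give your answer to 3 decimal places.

0.666

Finishing within 32 items ⇔ at least 2 successes in the first 32. With X ~ Binomial(32, 0.07), P(Y ≤ 32) = 1 − P(X ≤ 1).
  k=0: C(32,0)·0.07^0·0.93^32 = 0.09805
  k=1: C(32,1)·0.07^1·0.93^31 = 0.23617
1 − 0.33422 = 0.66578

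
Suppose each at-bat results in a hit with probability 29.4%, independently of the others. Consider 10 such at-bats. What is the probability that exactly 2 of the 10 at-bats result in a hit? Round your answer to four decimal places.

0.2401

X ~ Binomial(n=10, p=0.294).
P(X=2) = C(10,2) · p^2 · (1−p)^8
= 45 · 0.086436 · 0.061722 = 0.240074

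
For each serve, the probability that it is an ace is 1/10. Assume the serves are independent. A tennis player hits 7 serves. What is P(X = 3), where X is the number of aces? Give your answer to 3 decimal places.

0.023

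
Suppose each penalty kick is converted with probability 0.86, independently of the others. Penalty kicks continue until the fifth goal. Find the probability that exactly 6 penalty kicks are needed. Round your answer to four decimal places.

Y = trial on which the fifth success occurs; negative binomial, r=5, p=0.86.
P(Y=6) = C(5,4) · p^5 · (1−p)^1
= 5 · 0.47043 · 0.14 = 0.329299

0.3293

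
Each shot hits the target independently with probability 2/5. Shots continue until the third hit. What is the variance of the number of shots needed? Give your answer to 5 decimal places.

Y = total shots until the third success; negative binomial with r=3, p=0.40.
Var(Y) = r(1−p)/p² = 3·0.60 / 0.40² = 11.2500000

11.25000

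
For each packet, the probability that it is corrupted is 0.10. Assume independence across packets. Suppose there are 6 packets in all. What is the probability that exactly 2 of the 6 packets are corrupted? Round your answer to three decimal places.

0.098

X ~ Binomial(n=6, p=0.10).
P(X=2) = C(6,2) · p^2 · (1−p)^4
= 15 · 0.01 · 0.6561 = 0.09842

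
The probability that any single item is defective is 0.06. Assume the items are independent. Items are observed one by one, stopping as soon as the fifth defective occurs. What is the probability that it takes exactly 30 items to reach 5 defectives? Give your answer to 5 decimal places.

Y = trial on which the fifth success occurs; negative binomial, r=5, p=0.06.
P(Y=30) = C(29,4) · p^5 · (1−p)^25
= 23751 · 7.776e-07 · 0.21291 = 0.0039322

0.00393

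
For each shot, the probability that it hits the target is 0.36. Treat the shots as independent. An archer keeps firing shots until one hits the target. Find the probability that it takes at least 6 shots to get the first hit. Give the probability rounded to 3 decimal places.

Y = number of shots to the first success; geometric, p = 0.36.
P(Y > 5) = P(first 5 all fail) = (1−p)^5 = 0.10737

0.107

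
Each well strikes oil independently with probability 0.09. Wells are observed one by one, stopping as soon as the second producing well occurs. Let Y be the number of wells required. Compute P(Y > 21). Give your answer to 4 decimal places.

Needing more than 21 wells ⇔ fewer than 2 successes in the first 21. With X ~ Binomial(21, 0.09), P(Y > 21) = P(X ≤ 1).
  k=0: C(21,0)·0.09^0·0.91^21 = 0.137997
  k=1: C(21,1)·0.09^1·0.91^20 = 0.286609
P(X ≤ 1) = 0.424606

0.4246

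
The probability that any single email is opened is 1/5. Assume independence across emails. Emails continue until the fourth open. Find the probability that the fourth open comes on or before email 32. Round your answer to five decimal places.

0.90691

Finishing within 32 emails ⇔ at least 4 successes in the first 32. With X ~ Binomial(32, 0.20), P(Y ≤ 32) = 1 − P(X ≤ 3).
  k=0: C(32,0)·0.20^0·0.80^32 = 0.0007923
  k=1: C(32,1)·0.20^1·0.80^31 = 0.0063383
  k=2: C(32,2)·0.20^2·0.80^30 = 0.0245607
  k=3: C(32,3)·0.20^3·0.80^29 = 0.0614018
1 − 0.0930931 = 0.9069069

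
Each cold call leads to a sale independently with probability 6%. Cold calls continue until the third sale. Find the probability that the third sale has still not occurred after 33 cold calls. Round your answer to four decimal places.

0.6823

Needing more than 33 cold calls ⇔ fewer than 3 successes in the first 33. With X ~ Binomial(33, 0.06), P(Y > 33) = P(X ≤ 2).
  k=0: C(33,0)·0.06^0·0.94^33 = 0.129783
  k=1: C(33,1)·0.06^1·0.94^32 = 0.273374
  k=2: C(33,2)·0.06^2·0.94^31 = 0.279190
P(X ≤ 2) = 0.682347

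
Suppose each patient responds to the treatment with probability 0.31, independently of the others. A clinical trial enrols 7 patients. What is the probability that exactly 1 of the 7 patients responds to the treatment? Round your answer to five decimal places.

X ~ Binomial(n=7, p=0.31).
P(X=1) = C(7,1) · p^1 · (1−p)^6
= 7 · 0.31 · 0.10792 = 0.2341824

0.23418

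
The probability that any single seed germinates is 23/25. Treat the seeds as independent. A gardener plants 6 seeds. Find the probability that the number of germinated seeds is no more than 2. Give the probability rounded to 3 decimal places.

0.001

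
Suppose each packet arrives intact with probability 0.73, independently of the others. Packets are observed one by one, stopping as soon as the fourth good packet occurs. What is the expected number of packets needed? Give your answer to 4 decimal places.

Y = total packets until the fourth success; negative binomial with r=4, p=0.73.
E[Y] = r / p = 4 / 0.73 = 5.479452

5.4795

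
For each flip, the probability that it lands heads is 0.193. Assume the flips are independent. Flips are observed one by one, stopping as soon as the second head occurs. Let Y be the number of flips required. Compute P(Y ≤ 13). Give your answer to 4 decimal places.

0.7470

Finishing within 13 flips ⇔ at least 2 successes in the first 13. With X ~ Binomial(13, 0.193), P(Y ≤ 13) = 1 − P(X ≤ 1).
  k=0: C(13,0)·0.193^0·0.807^13 = 0.061568
  k=1: C(13,1)·0.193^1·0.807^12 = 0.191418
1 − 0.252986 = 0.747014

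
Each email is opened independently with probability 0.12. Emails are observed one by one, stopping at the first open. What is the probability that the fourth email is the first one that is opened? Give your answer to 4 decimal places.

0.0818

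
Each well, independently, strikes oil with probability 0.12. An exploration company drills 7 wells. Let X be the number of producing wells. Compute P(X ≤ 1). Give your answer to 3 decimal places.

X ~ Binomial(7, 0.12); P(X ≤ 1) = Σ C(7,k) p^k (1−p)^(7−k) over k:
  k=0: C(7,0)·0.12^0·0.88^7 = 0.40868
  k=1: C(7,1)·0.12^1·0.88^6 = 0.39010
Total = 0.79878

0.799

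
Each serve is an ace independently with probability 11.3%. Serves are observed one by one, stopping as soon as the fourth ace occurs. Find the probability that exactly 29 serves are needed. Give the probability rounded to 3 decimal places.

Y = trial on which the fourth success occurs; negative binomial, r=4, p=0.113.
P(Y=29) = C(28,3) · p^4 · (1−p)^25
= 3276 · 0.00016305 · 0.049899 = 0.02665

0.027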